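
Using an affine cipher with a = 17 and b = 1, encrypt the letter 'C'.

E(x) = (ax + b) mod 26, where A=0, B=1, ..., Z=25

Step 1: Convert 'C' to number: x = 2.
Step 2: E(2) = (17 * 2 + 1) mod 26 = 35 mod 26 = 9.
Step 3: Convert 9 back to letter: J.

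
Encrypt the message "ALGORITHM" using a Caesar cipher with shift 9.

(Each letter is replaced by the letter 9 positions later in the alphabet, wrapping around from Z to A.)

Step 1: For each letter, shift forward by 9 positions (mod 26).
  A (position 0) -> position (0+9) mod 26 = 9 -> J
  L (position 11) -> position (11+9) mod 26 = 20 -> U
  G (position 6) -> position (6+9) mod 26 = 15 -> P
  O (position 14) -> position (14+9) mod 26 = 23 -> X
  R (position 17) -> position (17+9) mod 26 = 0 -> A
  I (position 8) -> position (8+9) mod 26 = 17 -> R
  T (position 19) -> position (19+9) mod 26 = 2 -> C
  H (position 7) -> position (7+9) mod 26 = 16 -> Q
  M (position 12) -> position (12+9) mod 26 = 21 -> V
Result: JUPXARCQV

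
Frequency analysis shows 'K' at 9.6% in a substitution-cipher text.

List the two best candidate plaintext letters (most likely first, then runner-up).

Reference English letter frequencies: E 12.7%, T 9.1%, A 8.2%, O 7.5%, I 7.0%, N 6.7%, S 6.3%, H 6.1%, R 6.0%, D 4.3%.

Step 1: Observed frequency of 'K' is 9.6%.
Step 2: Compute distances to each reference frequency and sort:
  T (9.1%): difference = 0.5% <-- BEST
  A (8.2%): difference = 1.4% <-- RUNNER-UP
  O (7.5%): difference = 2.1%
  I (7.0%): difference = 2.6%
  N (6.7%): difference = 2.9%
Step 3: Most likely is 'T' (9.1%, diff 0.5%); second most likely is 'A' (8.2%, diff 1.4%).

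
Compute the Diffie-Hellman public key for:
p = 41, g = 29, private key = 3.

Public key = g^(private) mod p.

Step 1: A = g^a mod p = 29^3 mod 41.
  29^1 mod 41 = 29
  29^2 mod 41 = (29 * 29) mod 41 = 21
  29^3 mod 41 = (21 * 29) mod 41 = 35
Result: A = 35.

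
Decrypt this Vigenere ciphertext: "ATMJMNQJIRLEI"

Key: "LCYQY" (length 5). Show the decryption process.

Step 1: Key 'LCYQY' has length 5. Extended key: LCYQYLCYQYLCY
Step 2: Decrypt each position:
  A(0) - L(11) = 15 = P
  T(19) - C(2) = 17 = R
  M(12) - Y(24) = 14 = O
  J(9) - Q(16) = 19 = T
  M(12) - Y(24) = 14 = O
  N(13) - L(11) = 2 = C
  Q(16) - C(2) = 14 = O
  J(9) - Y(24) = 11 = L
  I(8) - Q(16) = 18 = S
  R(17) - Y(24) = 19 = T
  L(11) - L(11) = 0 = A
  E(4) - C(2) = 2 = C
  I(8) - Y(24) = 10 = K
Plaintext: PROTOCOLSTACK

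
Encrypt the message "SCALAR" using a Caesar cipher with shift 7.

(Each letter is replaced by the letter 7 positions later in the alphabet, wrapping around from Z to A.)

Step 1: For each letter, shift forward by 7 positions (mod 26).
  S (position 18) -> position (18+7) mod 26 = 25 -> Z
  C (position 2) -> position (2+7) mod 26 = 9 -> J
  A (position 0) -> position (0+7) mod 26 = 7 -> H
  L (position 11) -> position (11+7) mod 26 = 18 -> S
  A (position 0) -> position (0+7) mod 26 = 7 -> H
  R (position 17) -> position (17+7) mod 26 = 24 -> Y
Result: ZJHSHY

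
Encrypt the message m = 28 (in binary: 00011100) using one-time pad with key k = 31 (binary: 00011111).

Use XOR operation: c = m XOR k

Step 1: Write out the XOR operation bit by bit:
  Message: 00011100
  Key:     00011111
  XOR:     00000011
Step 2: Convert to decimal: 00000011 = 3.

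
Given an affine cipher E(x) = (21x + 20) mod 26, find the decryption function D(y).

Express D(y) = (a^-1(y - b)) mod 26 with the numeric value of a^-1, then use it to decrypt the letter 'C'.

Step 1: Find a^-1, the modular inverse of 21 mod 26.
Step 2: We need 21 * a^-1 = 1 (mod 26).
Step 3: 21 * 5 = 105 = 4 * 26 + 1, so a^-1 = 5.
Step 4: D(y) = 5(y - 20) mod 26.
Step 5: Apply to 'C' (y = 2): D(2) = 5 * (2 - 20) mod 26 = 5 * -18 mod 26 = 14 -> 'O'.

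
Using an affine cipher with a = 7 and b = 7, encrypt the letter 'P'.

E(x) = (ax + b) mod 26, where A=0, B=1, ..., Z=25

Step 1: Convert 'P' to number: x = 15.
Step 2: E(15) = (7 * 15 + 7) mod 26 = 112 mod 26 = 8.
Step 3: Convert 8 back to letter: I.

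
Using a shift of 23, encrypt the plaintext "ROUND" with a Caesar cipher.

Step 1: For each letter, shift forward by 23 positions (mod 26).
  R (position 17) -> position (17+23) mod 26 = 14 -> O
  O (position 14) -> position (14+23) mod 26 = 11 -> L
  U (position 20) -> position (20+23) mod 26 = 17 -> R
  N (position 13) -> position (13+23) mod 26 = 10 -> K
  D (position 3) -> position (3+23) mod 26 = 0 -> A
Result: OLRKA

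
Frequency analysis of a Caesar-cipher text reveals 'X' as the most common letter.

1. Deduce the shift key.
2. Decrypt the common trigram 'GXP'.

Step 1: In English, 'E' is the most frequent letter (12.7%).
Step 2: The most frequent ciphertext letter is 'X' (position 23).
Step 3: Shift = (23 - 4) mod 26 = 19.
Step 4: Decrypt 'GXP' by shifting back 19:
  G -> N
  X -> E
  P -> W
Step 5: 'GXP' decrypts to 'NEW'.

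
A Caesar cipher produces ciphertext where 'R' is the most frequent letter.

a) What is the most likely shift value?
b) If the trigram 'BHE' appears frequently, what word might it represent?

Step 1: In English, 'E' is the most frequent letter (12.7%).
Step 2: The most frequent ciphertext letter is 'R' (position 17).
Step 3: Shift = (17 - 4) mod 26 = 13.
Step 4: Decrypt 'BHE' by shifting back 13:
  B -> O
  H -> U
  E -> R
Step 5: 'BHE' decrypts to 'OUR'.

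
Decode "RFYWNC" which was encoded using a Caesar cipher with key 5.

Step 1: Reverse the shift by subtracting 5 from each letter position.
  R (position 17) -> position (17-5) mod 26 = 12 -> M
  F (position 5) -> position (5-5) mod 26 = 0 -> A
  Y (position 24) -> position (24-5) mod 26 = 19 -> T
  W (position 22) -> position (22-5) mod 26 = 17 -> R
  N (position 13) -> position (13-5) mod 26 = 8 -> I
  C (position 2) -> position (2-5) mod 26 = 23 -> X
Decrypted message: MATRIX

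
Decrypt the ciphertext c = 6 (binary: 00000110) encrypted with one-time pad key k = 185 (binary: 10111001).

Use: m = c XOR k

Step 1: XOR ciphertext with key:
  Ciphertext: 00000110
  Key:        10111001
  XOR:        10111111
Step 2: Plaintext = 10111111 = 191 in decimal.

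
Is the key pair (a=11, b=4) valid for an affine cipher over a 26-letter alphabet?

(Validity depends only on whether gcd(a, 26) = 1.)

Step 1: Compute gcd(11, 26).
Step 2: gcd(11, 26) = 1.
Since gcd = 1, 11 is coprime with 26, so it is a valid key.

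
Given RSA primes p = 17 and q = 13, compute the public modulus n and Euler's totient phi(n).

Step 1: n = p * q = 17 * 13 = 221.
Step 2: phi(n) = (p-1)(q-1) = 16 * 12 = 192.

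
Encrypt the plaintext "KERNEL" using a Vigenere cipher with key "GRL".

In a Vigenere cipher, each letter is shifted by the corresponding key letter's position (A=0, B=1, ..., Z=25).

Step 1: Repeat key to match plaintext length:
  Plaintext: KERNEL
  Key:       GRLGRL
Step 2: Encrypt each letter:
  K(10) + G(6) = (10+6) mod 26 = 16 = Q
  E(4) + R(17) = (4+17) mod 26 = 21 = V
  R(17) + L(11) = (17+11) mod 26 = 2 = C
  N(13) + G(6) = (13+6) mod 26 = 19 = T
  E(4) + R(17) = (4+17) mod 26 = 21 = V
  L(11) + L(11) = (11+11) mod 26 = 22 = W
Ciphertext: QVCTVW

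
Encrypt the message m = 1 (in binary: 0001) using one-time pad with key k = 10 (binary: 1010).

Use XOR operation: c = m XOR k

Step 1: Write out the XOR operation bit by bit:
  Message: 0001
  Key:     1010
  XOR:     1011
Step 2: Convert to decimal: 1011 = 11.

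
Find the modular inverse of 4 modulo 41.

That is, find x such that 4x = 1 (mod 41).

Step 1: We need x such that 4 * x = 1 (mod 41).
Step 2: Using the extended Euclidean algorithm or trial:
  4 * 31 = 124 = 3 * 41 + 1.
Step 3: Since 124 mod 41 = 1, the inverse is x = 31.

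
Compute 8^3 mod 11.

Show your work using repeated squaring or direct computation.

Step 1: Compute 8^3 mod 11 step by step, reducing modulo 11 at each step.
  8^1 mod 11 = 8
  8^2 mod 11 = (8 * 8) mod 11 = 9
  8^3 mod 11 = (9 * 8) mod 11 = 6
Step 2: Result = 6.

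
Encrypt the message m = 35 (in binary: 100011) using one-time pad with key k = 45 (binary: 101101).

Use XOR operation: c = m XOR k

Step 1: Write out the XOR operation bit by bit:
  Message: 100011
  Key:     101101
  XOR:     001110
Step 2: Convert to decimal: 001110 = 14.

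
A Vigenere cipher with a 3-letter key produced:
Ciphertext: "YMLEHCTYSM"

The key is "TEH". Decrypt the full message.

Step 1: Key 'TEH' has length 3. Extended key: TEHTEHTEHT
Step 2: Decrypt each position:
  Y(24) - T(19) = 5 = F
  M(12) - E(4) = 8 = I
  L(11) - H(7) = 4 = E
  E(4) - T(19) = 11 = L
  H(7) - E(4) = 3 = D
  C(2) - H(7) = 21 = V
  T(19) - T(19) = 0 = A
  Y(24) - E(4) = 20 = U
  S(18) - H(7) = 11 = L
  M(12) - T(19) = 19 = T
Plaintext: FIELDVAULT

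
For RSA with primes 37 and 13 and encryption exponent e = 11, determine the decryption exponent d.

Step 1: n = 37 * 13 = 481.
Step 2: phi(n) = 36 * 12 = 432.
Step 3: Find d such that 11 * d = 1 (mod 432).
Step 4: d = 11^(-1) mod 432 = 275.
Verification: 11 * 275 = 3025 = 7 * 432 + 1.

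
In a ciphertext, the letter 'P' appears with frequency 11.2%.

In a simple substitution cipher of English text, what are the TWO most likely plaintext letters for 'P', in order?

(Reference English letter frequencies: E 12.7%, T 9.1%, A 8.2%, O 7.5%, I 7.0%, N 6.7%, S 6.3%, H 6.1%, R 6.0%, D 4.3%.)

Step 1: Observed frequency of 'P' is 11.2%.
Step 2: Compute distances to each reference frequency and sort:
  E (12.7%): difference = 1.5% <-- BEST
  T (9.1%): difference = 2.1% <-- RUNNER-UP
  A (8.2%): difference = 3.0%
  O (7.5%): difference = 3.7%
  I (7.0%): difference = 4.2%
Step 3: Most likely is 'E' (12.7%, diff 1.5%); second most likely is 'T' (9.1%, diff 2.1%).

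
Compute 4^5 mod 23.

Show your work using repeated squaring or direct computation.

Step 1: Compute 4^5 mod 23 step by step, reducing modulo 23 at each step.
  4^1 mod 23 = 4
  4^2 mod 23 = (4 * 4) mod 23 = 16
  4^3 mod 23 = (16 * 4) mod 23 = 18
  4^4 mod 23 = (18 * 4) mod 23 = 3
  4^5 mod 23 = (3 * 4) mod 23 = 12
Step 2: Result = 12.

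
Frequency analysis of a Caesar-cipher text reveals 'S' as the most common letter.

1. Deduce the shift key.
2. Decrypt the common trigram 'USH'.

Step 1: In English, 'E' is the most frequent letter (12.7%).
Step 2: The most frequent ciphertext letter is 'S' (position 18).
Step 3: Shift = (18 - 4) mod 26 = 14.
Step 4: Decrypt 'USH' by shifting back 14:
  U -> G
  S -> E
  H -> T
Step 5: 'USH' decrypts to 'GET'.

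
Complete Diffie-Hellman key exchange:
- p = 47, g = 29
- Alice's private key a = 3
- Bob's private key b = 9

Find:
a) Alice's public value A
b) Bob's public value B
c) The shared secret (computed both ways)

Step 1: A = g^a mod p = 29^3 mod 47 = 43.
Step 2: B = g^b mod p = 29^9 mod 47 = 30.
Step 3: Alice computes s = B^a mod p = 30^3 mod 47 = 22.
Step 4: Bob computes s = A^b mod p = 43^9 mod 47 = 22.
Both sides agree: shared secret = 22.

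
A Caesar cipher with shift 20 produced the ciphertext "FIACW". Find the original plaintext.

Step 1: Reverse the shift by subtracting 20 from each letter position.
  F (position 5) -> position (5-20) mod 26 = 11 -> L
  I (position 8) -> position (8-20) mod 26 = 14 -> O
  A (position 0) -> position (0-20) mod 26 = 6 -> G
  C (position 2) -> position (2-20) mod 26 = 8 -> I
  W (position 22) -> position (22-20) mod 26 = 2 -> C
Decrypted message: LOGIC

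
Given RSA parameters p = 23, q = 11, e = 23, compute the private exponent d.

Step 1: n = 23 * 11 = 253.
Step 2: phi(n) = 22 * 10 = 220.
Step 3: Find d such that 23 * d = 1 (mod 220).
Step 4: d = 23^(-1) mod 220 = 67.
Verification: 23 * 67 = 1541 = 7 * 220 + 1.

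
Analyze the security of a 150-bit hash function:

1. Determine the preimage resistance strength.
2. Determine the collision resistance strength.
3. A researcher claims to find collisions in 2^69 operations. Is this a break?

Step 1: Preimage resistance requires brute-force of 2^150 operations.
Step 2: Collision resistance (birthday bound) = 2^(150/2) = 2^75.
Step 3: The claimed attack costs 2^69 operations.
Step 4: Since 2^69 < 2^75, the claimed attack beats the generic birthday bound, so collision resistance is broken.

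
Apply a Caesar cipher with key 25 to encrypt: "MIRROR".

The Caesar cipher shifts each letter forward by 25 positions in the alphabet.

Step 1: For each letter, shift forward by 25 positions (mod 26).
  M (position 12) -> position (12+25) mod 26 = 11 -> L
  I (position 8) -> position (8+25) mod 26 = 7 -> H
  R (position 17) -> position (17+25) mod 26 = 16 -> Q
  R (position 17) -> position (17+25) mod 26 = 16 -> Q
  O (position 14) -> position (14+25) mod 26 = 13 -> N
  R (position 17) -> position (17+25) mod 26 = 16 -> Q
Result: LHQQNQ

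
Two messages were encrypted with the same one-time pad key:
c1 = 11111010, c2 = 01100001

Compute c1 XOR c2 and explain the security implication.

Step 1: c1 XOR c2 = (m1 XOR k) XOR (m2 XOR k).
Step 2: By XOR associativity/commutativity: = m1 XOR m2 XOR k XOR k = m1 XOR m2.
Step 3: 11111010 XOR 01100001 = 10011011 = 155.
Step 4: The key cancels out! An attacker learns m1 XOR m2 = 155, revealing the relationship between plaintexts.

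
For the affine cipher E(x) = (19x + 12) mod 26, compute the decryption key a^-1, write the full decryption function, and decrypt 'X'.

Step 1: Find a^-1, the modular inverse of 19 mod 26.
Step 2: We need 19 * a^-1 = 1 (mod 26).
Step 3: 19 * 11 = 209 = 8 * 26 + 1, so a^-1 = 11.
Step 4: D(y) = 11(y - 12) mod 26.
Step 5: Apply to 'X' (y = 23): D(23) = 11 * (23 - 12) mod 26 = 11 * 11 mod 26 = 17 -> 'R'.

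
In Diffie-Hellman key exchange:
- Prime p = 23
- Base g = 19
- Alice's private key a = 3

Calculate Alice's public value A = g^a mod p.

Step 1: A = g^a mod p = 19^3 mod 23.
  19^1 mod 23 = 19
  19^2 mod 23 = (19 * 19) mod 23 = 16
  19^3 mod 23 = (16 * 19) mod 23 = 5
Result: A = 5.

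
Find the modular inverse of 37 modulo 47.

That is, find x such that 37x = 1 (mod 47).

Step 1: We need x such that 37 * x = 1 (mod 47).
Step 2: Using the extended Euclidean algorithm or trial:
  37 * 14 = 518 = 11 * 47 + 1.
Step 3: Since 518 mod 47 = 1, the inverse is x = 14.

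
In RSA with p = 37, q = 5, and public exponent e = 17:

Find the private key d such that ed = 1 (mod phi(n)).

Step 1: n = 37 * 5 = 185.
Step 2: phi(n) = 36 * 4 = 144.
Step 3: Find d such that 17 * d = 1 (mod 144).
Step 4: d = 17^(-1) mod 144 = 17.
Verification: 17 * 17 = 289 = 2 * 144 + 1.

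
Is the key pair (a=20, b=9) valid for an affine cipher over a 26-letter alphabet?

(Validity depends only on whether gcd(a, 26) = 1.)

Step 1: Compute gcd(20, 26).
Step 2: gcd(20, 26) = 2.
Since gcd = 2 != 1, 20 shares a common factor with 26, so it cannot be used.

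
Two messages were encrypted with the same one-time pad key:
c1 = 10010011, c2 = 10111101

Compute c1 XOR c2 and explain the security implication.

Step 1: c1 XOR c2 = (m1 XOR k) XOR (m2 XOR k).
Step 2: By XOR associativity/commutativity: = m1 XOR m2 XOR k XOR k = m1 XOR m2.
Step 3: 10010011 XOR 10111101 = 00101110 = 46.
Step 4: The key cancels out! An attacker learns m1 XOR m2 = 46, revealing the relationship between plaintexts.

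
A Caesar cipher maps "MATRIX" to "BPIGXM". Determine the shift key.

Step 1: Compare first letters: M (position 12) -> B (position 1).
Step 2: Shift = (1 - 12) mod 26 = 15.
The shift value is 15.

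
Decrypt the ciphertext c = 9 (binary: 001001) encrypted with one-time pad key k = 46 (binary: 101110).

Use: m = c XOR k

Step 1: XOR ciphertext with key:
  Ciphertext: 001001
  Key:        101110
  XOR:        100111
Step 2: Plaintext = 100111 = 39 in decimal.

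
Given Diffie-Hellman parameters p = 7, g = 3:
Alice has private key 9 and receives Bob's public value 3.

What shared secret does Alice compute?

Step 1: s = B^a mod p = 3^9 mod 7.
  3^1 mod 7 = 3
  3^2 mod 7 = (3 * 3) mod 7 = 2
  3^3 mod 7 = (2 * 3) mod 7 = 6
  3^4 mod 7 = (6 * 3) mod 7 = 4
  3^5 mod 7 = (4 * 3) mod 7 = 5
  3^6 mod 7 = (5 * 3) mod 7 = 1
  3^7 mod 7 = (1 * 3) mod 7 = 3
  3^8 mod 7 = (3 * 3) mod 7 = 2
  3^9 mod 7 = (2 * 3) mod 7 = 6
Result: shared secret = 6.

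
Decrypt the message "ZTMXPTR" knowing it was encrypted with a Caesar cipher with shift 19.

Step 1: Reverse the shift by subtracting 19 from each letter position.
  Z (position 25) -> position (25-19) mod 26 = 6 -> G
  T (position 19) -> position (19-19) mod 26 = 0 -> A
  M (position 12) -> position (12-19) mod 26 = 19 -> T
  X (position 23) -> position (23-19) mod 26 = 4 -> E
  P (position 15) -> position (15-19) mod 26 = 22 -> W
  T (position 19) -> position (19-19) mod 26 = 0 -> A
  R (position 17) -> position (17-19) mod 26 = 24 -> Y
Decrypted message: GATEWAY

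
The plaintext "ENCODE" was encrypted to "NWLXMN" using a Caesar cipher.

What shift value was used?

Step 1: Compare first letters: E (position 4) -> N (position 13).
Step 2: Shift = (13 - 4) mod 26 = 9.
The shift value is 9.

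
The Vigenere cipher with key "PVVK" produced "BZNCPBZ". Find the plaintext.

Step 1: Extend key: PVVKPVV
Step 2: Decrypt each letter (c - k) mod 26:
  B(1) - P(15) = (1-15) mod 26 = 12 = M
  Z(25) - V(21) = (25-21) mod 26 = 4 = E
  N(13) - V(21) = (13-21) mod 26 = 18 = S
  C(2) - K(10) = (2-10) mod 26 = 18 = S
  P(15) - P(15) = (15-15) mod 26 = 0 = A
  B(1) - V(21) = (1-21) mod 26 = 6 = G
  Z(25) - V(21) = (25-21) mod 26 = 4 = E
Plaintext: MESSAGE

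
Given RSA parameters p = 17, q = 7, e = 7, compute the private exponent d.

Step 1: n = 17 * 7 = 119.
Step 2: phi(n) = 16 * 6 = 96.
Step 3: Find d such that 7 * d = 1 (mod 96).
Step 4: d = 7^(-1) mod 96 = 55.
Verification: 7 * 55 = 385 = 4 * 96 + 1.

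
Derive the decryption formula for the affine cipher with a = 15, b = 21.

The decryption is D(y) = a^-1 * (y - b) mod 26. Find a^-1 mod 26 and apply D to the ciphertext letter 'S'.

Step 1: Find a^-1, the modular inverse of 15 mod 26.
Step 2: We need 15 * a^-1 = 1 (mod 26).
Step 3: 15 * 7 = 105 = 4 * 26 + 1, so a^-1 = 7.
Step 4: D(y) = 7(y - 21) mod 26.
Step 5: Apply to 'S' (y = 18): D(18) = 7 * (18 - 21) mod 26 = 7 * -3 mod 26 = 5 -> 'F'.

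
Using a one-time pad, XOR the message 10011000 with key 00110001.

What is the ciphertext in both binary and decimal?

Step 1: Write out the XOR operation bit by bit:
  Message: 10011000
  Key:     00110001
  XOR:     10101001
Step 2: Convert to decimal: 10101001 = 169.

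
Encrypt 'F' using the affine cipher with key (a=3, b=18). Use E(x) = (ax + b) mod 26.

Step 1: Convert 'F' to number: x = 5.
Step 2: E(5) = (3 * 5 + 18) mod 26 = 33 mod 26 = 7.
Step 3: Convert 7 back to letter: H.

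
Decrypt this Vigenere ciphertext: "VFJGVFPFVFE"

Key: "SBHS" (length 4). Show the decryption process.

Step 1: Key 'SBHS' has length 4. Extended key: SBHSSBHSSBH
Step 2: Decrypt each position:
  V(21) - S(18) = 3 = D
  F(5) - B(1) = 4 = E
  J(9) - H(7) = 2 = C
  G(6) - S(18) = 14 = O
  V(21) - S(18) = 3 = D
  F(5) - B(1) = 4 = E
  P(15) - H(7) = 8 = I
  F(5) - S(18) = 13 = N
  V(21) - S(18) = 3 = D
  F(5) - B(1) = 4 = E
  E(4) - H(7) = 23 = X
Plaintext: DECODEINDEX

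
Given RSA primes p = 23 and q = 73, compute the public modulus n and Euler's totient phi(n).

Step 1: n = p * q = 23 * 73 = 1679.
Step 2: phi(n) = (p-1)(q-1) = 22 * 72 = 1584.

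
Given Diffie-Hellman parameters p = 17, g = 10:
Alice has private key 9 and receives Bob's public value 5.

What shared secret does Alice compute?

Step 1: s = B^a mod p = 5^9 mod 17.
  5^1 mod 17 = 5
  5^2 mod 17 = (5 * 5) mod 17 = 8
  5^3 mod 17 = (8 * 5) mod 17 = 6
  5^4 mod 17 = (6 * 5) mod 17 = 13
  5^5 mod 17 = (13 * 5) mod 17 = 14
  5^6 mod 17 = (14 * 5) mod 17 = 2
  5^7 mod 17 = (2 * 5) mod 17 = 10
  5^8 mod 17 = (10 * 5) mod 17 = 16
  5^9 mod 17 = (16 * 5) mod 17 = 12
Result: shared secret = 12.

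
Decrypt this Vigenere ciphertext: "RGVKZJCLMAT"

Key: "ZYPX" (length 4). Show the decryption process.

Step 1: Key 'ZYPX' has length 4. Extended key: ZYPXZYPXZYP
Step 2: Decrypt each position:
  R(17) - Z(25) = 18 = S
  G(6) - Y(24) = 8 = I
  V(21) - P(15) = 6 = G
  K(10) - X(23) = 13 = N
  Z(25) - Z(25) = 0 = A
  J(9) - Y(24) = 11 = L
  C(2) - P(15) = 13 = N
  L(11) - X(23) = 14 = O
  M(12) - Z(25) = 13 = N
  A(0) - Y(24) = 2 = C
  T(19) - P(15) = 4 = E
Plaintext: SIGNALNONCE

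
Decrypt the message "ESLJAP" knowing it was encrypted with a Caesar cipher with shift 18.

Step 1: Reverse the shift by subtracting 18 from each letter position.
  E (position 4) -> position (4-18) mod 26 = 12 -> M
  S (position 18) -> position (18-18) mod 26 = 0 -> A
  L (position 11) -> position (11-18) mod 26 = 19 -> T
  J (position 9) -> position (9-18) mod 26 = 17 -> R
  A (position 0) -> position (0-18) mod 26 = 8 -> I
  P (position 15) -> position (15-18) mod 26 = 23 -> X
Decrypted message: MATRIX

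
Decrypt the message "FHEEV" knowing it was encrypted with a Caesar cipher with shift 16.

Step 1: Reverse the shift by subtracting 16 from each letter position.
  F (position 5) -> position (5-16) mod 26 = 15 -> P
  H (position 7) -> position (7-16) mod 26 = 17 -> R
  E (position 4) -> position (4-16) mod 26 = 14 -> O
  E (position 4) -> position (4-16) mod 26 = 14 -> O
  V (position 21) -> position (21-16) mod 26 = 5 -> F
Decrypted message: PROOF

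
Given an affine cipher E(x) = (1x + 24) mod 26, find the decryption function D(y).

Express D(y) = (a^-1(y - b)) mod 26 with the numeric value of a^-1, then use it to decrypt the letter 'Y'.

Step 1: Find a^-1, the modular inverse of 1 mod 26.
Step 2: We need 1 * a^-1 = 1 (mod 26).
Step 3: 1 * 1 = 1 = 0 * 26 + 1, so a^-1 = 1.
Step 4: D(y) = 1(y - 24) mod 26.
Step 5: Apply to 'Y' (y = 24): D(24) = 1 * (24 - 24) mod 26 = 1 * 0 mod 26 = 0 -> 'A'.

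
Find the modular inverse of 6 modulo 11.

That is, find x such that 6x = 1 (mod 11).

Step 1: We need x such that 6 * x = 1 (mod 11).
Step 2: Using the extended Euclidean algorithm or trial:
  6 * 2 = 12 = 1 * 11 + 1.
Step 3: Since 12 mod 11 = 1, the inverse is x = 2.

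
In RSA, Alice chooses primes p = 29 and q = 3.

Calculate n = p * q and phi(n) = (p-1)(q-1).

Step 1: n = p * q = 29 * 3 = 87.
Step 2: phi(n) = (p-1)(q-1) = 28 * 2 = 56.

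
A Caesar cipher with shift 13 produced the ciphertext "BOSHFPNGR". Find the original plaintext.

Step 1: Reverse the shift by subtracting 13 from each letter position.
  B (position 1) -> position (1-13) mod 26 = 14 -> O
  O (position 14) -> position (14-13) mod 26 = 1 -> B
  S (position 18) -> position (18-13) mod 26 = 5 -> F
  H (position 7) -> position (7-13) mod 26 = 20 -> U
  F (position 5) -> position (5-13) mod 26 = 18 -> S
  P (position 15) -> position (15-13) mod 26 = 2 -> C
  N (position 13) -> position (13-13) mod 26 = 0 -> A
  G (position 6) -> position (6-13) mod 26 = 19 -> T
  R (position 17) -> position (17-13) mod 26 = 4 -> E
Decrypted message: OBFUSCATE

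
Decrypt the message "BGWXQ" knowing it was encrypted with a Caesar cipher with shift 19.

Step 1: Reverse the shift by subtracting 19 from each letter position.
  B (position 1) -> position (1-19) mod 26 = 8 -> I
  G (position 6) -> position (6-19) mod 26 = 13 -> N
  W (position 22) -> position (22-19) mod 26 = 3 -> D
  X (position 23) -> position (23-19) mod 26 = 4 -> E
  Q (position 16) -> position (16-19) mod 26 = 23 -> X
Decrypted message: INDEX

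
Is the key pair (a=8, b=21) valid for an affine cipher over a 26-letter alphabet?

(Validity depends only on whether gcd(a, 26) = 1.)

Step 1: Compute gcd(8, 26).
Step 2: gcd(8, 26) = 2.
Since gcd = 2 != 1, 8 shares a common factor with 26, so it cannot be used.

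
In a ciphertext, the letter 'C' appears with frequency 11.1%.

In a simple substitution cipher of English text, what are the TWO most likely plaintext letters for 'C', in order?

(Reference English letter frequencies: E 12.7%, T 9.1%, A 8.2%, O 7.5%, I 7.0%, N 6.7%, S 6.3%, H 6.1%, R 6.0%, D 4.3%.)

Step 1: Observed frequency of 'C' is 11.1%.
Step 2: Compute distances to each reference frequency and sort:
  E (12.7%): difference = 1.6% <-- BEST
  T (9.1%): difference = 2.0% <-- RUNNER-UP
  A (8.2%): difference = 2.9%
  O (7.5%): difference = 3.6%
  I (7.0%): difference = 4.1%
Step 3: Most likely is 'E' (12.7%, diff 1.6%); second most likely is 'T' (9.1%, diff 2.0%).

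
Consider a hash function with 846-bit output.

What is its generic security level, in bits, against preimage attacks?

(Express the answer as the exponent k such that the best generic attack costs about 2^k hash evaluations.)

Step 1: The hash has a 846-bit output.
Step 2: Preimage resistance means: given a digest h(x), it should be infeasible to find any input that hashes to it.
With a 846-bit output there are 2^846 possible digests, so a generic brute-force preimage search costs about 2^846 evaluations.
Step 3: Security level = 846 bits.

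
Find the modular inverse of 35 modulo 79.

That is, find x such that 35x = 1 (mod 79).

Step 1: We need x such that 35 * x = 1 (mod 79).
Step 2: Using the extended Euclidean algorithm or trial:
  35 * 70 = 2450 = 31 * 79 + 1.
Step 3: Since 2450 mod 79 = 1, the inverse is x = 70.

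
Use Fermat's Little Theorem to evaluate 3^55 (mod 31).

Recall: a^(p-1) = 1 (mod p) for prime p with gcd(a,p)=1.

Step 1: Since 31 is prime, by Fermat's Little Theorem: 3^30 = 1 (mod 31).
Step 2: Reduce exponent: 55 mod 30 = 25.
Step 3: So 3^55 = 3^25 (mod 31).
Step 4: 3^25 mod 31 = 6.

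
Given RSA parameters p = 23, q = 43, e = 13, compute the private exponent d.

Step 1: n = 23 * 43 = 989.
Step 2: phi(n) = 22 * 42 = 924.
Step 3: Find d such that 13 * d = 1 (mod 924).
Step 4: d = 13^(-1) mod 924 = 853.
Verification: 13 * 853 = 11089 = 12 * 924 + 1.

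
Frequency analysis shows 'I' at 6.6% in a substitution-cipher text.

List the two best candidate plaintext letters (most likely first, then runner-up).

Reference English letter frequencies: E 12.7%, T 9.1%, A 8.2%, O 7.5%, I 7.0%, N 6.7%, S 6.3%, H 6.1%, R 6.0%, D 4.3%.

Step 1: Observed frequency of 'I' is 6.6%.
Step 2: Compute distances to each reference frequency and sort:
  N (6.7%): difference = 0.1% <-- BEST
  S (6.3%): difference = 0.3% <-- RUNNER-UP
  I (7.0%): difference = 0.4%
  H (6.1%): difference = 0.5%
  R (6.0%): difference = 0.6%
Step 3: Most likely is 'N' (6.7%, diff 0.1%); second most likely is 'S' (6.3%, diff 0.3%).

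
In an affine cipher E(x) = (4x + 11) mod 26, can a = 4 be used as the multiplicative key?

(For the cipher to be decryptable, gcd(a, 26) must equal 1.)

Step 1: Compute gcd(4, 26).
Step 2: gcd(4, 26) = 2.
Since gcd = 2 != 1, 4 shares a common factor with 26, so it cannot be used.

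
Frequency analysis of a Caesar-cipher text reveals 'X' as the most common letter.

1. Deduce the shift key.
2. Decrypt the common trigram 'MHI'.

Step 1: In English, 'E' is the most frequent letter (12.7%).
Step 2: The most frequent ciphertext letter is 'X' (position 23).
Step 3: Shift = (23 - 4) mod 26 = 19.
Step 4: Decrypt 'MHI' by shifting back 19:
  M -> T
  H -> O
  I -> P
Step 5: 'MHI' decrypts to 'TOP'.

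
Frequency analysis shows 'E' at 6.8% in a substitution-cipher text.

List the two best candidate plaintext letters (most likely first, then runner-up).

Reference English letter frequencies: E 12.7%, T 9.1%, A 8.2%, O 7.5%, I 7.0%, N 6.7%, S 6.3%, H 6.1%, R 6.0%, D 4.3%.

Step 1: Observed frequency of 'E' is 6.8%.
Step 2: Compute distances to each reference frequency and sort:
  N (6.7%): difference = 0.1% <-- BEST
  I (7.0%): difference = 0.2% <-- RUNNER-UP
  S (6.3%): difference = 0.5%
  O (7.5%): difference = 0.7%
  H (6.1%): difference = 0.7%
Step 3: Most likely is 'N' (6.7%, diff 0.1%); second most likely is 'I' (7.0%, diff 0.2%).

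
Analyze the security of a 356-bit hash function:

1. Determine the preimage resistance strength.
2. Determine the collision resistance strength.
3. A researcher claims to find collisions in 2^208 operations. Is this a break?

Step 1: Preimage resistance requires brute-force of 2^356 operations.
Step 2: Collision resistance (birthday bound) = 2^(356/2) = 2^178.
Step 3: The claimed attack costs 2^208 operations.
Step 4: Since 2^208 >= 2^178, the claimed attack is no faster than the generic birthday attack, so this does not break collision resistance.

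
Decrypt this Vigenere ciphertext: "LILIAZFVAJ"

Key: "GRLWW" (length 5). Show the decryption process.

Step 1: Key 'GRLWW' has length 5. Extended key: GRLWWGRLWW
Step 2: Decrypt each position:
  L(11) - G(6) = 5 = F
  I(8) - R(17) = 17 = R
  L(11) - L(11) = 0 = A
  I(8) - W(22) = 12 = M
  A(0) - W(22) = 4 = E
  Z(25) - G(6) = 19 = T
  F(5) - R(17) = 14 = O
  V(21) - L(11) = 10 = K
  A(0) - W(22) = 4 = E
  J(9) - W(22) = 13 = N
Plaintext: FRAMETOKEN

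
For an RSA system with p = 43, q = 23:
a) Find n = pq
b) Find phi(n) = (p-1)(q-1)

Step 1: n = p * q = 43 * 23 = 989.
Step 2: phi(n) = (p-1)(q-1) = 42 * 22 = 924.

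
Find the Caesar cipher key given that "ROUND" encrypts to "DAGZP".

Step 1: Compare first letters: R (position 17) -> D (position 3).
Step 2: Shift = (3 - 17) mod 26 = 12.
The shift value is 12.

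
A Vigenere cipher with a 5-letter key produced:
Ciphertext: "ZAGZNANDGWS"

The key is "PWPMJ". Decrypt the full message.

Step 1: Key 'PWPMJ' has length 5. Extended key: PWPMJPWPMJP
Step 2: Decrypt each position:
  Z(25) - P(15) = 10 = K
  A(0) - W(22) = 4 = E
  G(6) - P(15) = 17 = R
  Z(25) - M(12) = 13 = N
  N(13) - J(9) = 4 = E
  A(0) - P(15) = 11 = L
  N(13) - W(22) = 17 = R
  D(3) - P(15) = 14 = O
  G(6) - M(12) = 20 = U
  W(22) - J(9) = 13 = N
  S(18) - P(15) = 3 = D
Plaintext: KERNELROUND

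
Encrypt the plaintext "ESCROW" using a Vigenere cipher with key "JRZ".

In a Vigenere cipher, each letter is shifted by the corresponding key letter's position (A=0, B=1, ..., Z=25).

Step 1: Repeat key to match plaintext length:
  Plaintext: ESCROW
  Key:       JRZJRZ
Step 2: Encrypt each letter:
  E(4) + J(9) = (4+9) mod 26 = 13 = N
  S(18) + R(17) = (18+17) mod 26 = 9 = J
  C(2) + Z(25) = (2+25) mod 26 = 1 = B
  R(17) + J(9) = (17+9) mod 26 = 0 = A
  O(14) + R(17) = (14+17) mod 26 = 5 = F
  W(22) + Z(25) = (22+25) mod 26 = 21 = V
Ciphertext: NJBAFV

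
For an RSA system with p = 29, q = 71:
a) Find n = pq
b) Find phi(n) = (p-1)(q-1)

Step 1: n = p * q = 29 * 71 = 2059.
Step 2: phi(n) = (p-1)(q-1) = 28 * 70 = 1960.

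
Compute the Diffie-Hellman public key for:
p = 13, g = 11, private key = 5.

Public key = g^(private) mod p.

Step 1: A = g^a mod p = 11^5 mod 13.
  11^1 mod 13 = 11
  11^2 mod 13 = (11 * 11) mod 13 = 4
  11^3 mod 13 = (4 * 11) mod 13 = 5
  11^4 mod 13 = (5 * 11) mod 13 = 3
  11^5 mod 13 = (3 * 11) mod 13 = 7
Result: A = 7.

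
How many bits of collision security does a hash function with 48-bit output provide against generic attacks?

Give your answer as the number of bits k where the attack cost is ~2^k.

Step 1: The hash has a 48-bit output.
Step 2: Collision resistance means it should be infeasible to find any x != y with h(x) = h(y).
By the birthday bound, a generic collision search succeeds after about sqrt(2^48) = 2^(48/2) = 2^24 evaluations.
Step 3: Security level = 24 bits.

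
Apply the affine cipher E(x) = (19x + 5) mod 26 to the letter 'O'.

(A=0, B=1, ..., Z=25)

Step 1: Convert 'O' to number: x = 14.
Step 2: E(14) = (19 * 14 + 5) mod 26 = 271 mod 26 = 11.
Step 3: Convert 11 back to letter: L.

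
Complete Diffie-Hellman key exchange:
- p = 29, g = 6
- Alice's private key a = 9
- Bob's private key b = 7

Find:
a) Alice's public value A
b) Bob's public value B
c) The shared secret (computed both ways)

Step 1: A = g^a mod p = 6^9 mod 29 = 22.
Step 2: B = g^b mod p = 6^7 mod 29 = 28.
Step 3: Alice computes s = B^a mod p = 28^9 mod 29 = 28.
Step 4: Bob computes s = A^b mod p = 22^7 mod 29 = 28.
Both sides agree: shared secret = 28.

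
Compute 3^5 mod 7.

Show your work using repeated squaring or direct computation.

Step 1: Compute 3^5 mod 7 step by step, reducing modulo 7 at each step.
  3^1 mod 7 = 3
  3^2 mod 7 = (3 * 3) mod 7 = 2
  3^3 mod 7 = (2 * 3) mod 7 = 6
  3^4 mod 7 = (6 * 3) mod 7 = 4
  3^5 mod 7 = (4 * 3) mod 7 = 5
Step 2: Result = 5.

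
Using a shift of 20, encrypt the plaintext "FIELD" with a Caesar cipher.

Step 1: For each letter, shift forward by 20 positions (mod 26).
  F (position 5) -> position (5+20) mod 26 = 25 -> Z
  I (position 8) -> position (8+20) mod 26 = 2 -> C
  E (position 4) -> position (4+20) mod 26 = 24 -> Y
  L (position 11) -> position (11+20) mod 26 = 5 -> F
  D (position 3) -> position (3+20) mod 26 = 23 -> X
Result: ZCYFX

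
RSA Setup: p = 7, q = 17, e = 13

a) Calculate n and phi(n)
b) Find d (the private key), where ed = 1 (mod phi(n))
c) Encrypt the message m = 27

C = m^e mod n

Step 1: n = 7 * 17 = 119.
Step 2: phi(n) = (7-1)(17-1) = 6 * 16 = 96.
Step 3: Find d = 13^(-1) mod 96 = 37.
  Verify: 13 * 37 = 481 = 1 (mod 96).
Step 4: C = 27^13 mod 119 = 62.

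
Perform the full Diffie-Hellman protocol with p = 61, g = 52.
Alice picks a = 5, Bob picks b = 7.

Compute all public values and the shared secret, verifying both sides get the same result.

Step 1: A = g^a mod p = 52^5 mod 61 = 60.
Step 2: B = g^b mod p = 52^7 mod 61 = 41.
Step 3: Alice computes s = B^a mod p = 41^5 mod 61 = 60.
Step 4: Bob computes s = A^b mod p = 60^7 mod 61 = 60.
Both sides agree: shared secret = 60.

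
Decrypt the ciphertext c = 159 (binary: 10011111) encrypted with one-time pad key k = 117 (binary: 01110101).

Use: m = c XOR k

Step 1: XOR ciphertext with key:
  Ciphertext: 10011111
  Key:        01110101
  XOR:        11101010
Step 2: Plaintext = 11101010 = 234 in decimal.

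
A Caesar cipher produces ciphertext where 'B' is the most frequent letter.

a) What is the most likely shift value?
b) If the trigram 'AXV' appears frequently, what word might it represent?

Step 1: In English, 'E' is the most frequent letter (12.7%).
Step 2: The most frequent ciphertext letter is 'B' (position 1).
Step 3: Shift = (1 - 4) mod 26 = 23.
Step 4: Decrypt 'AXV' by shifting back 23:
  A -> D
  X -> A
  V -> Y
Step 5: 'AXV' decrypts to 'DAY'.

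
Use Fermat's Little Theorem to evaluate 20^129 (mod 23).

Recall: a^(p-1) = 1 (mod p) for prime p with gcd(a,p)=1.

Step 1: Since 23 is prime, by Fermat's Little Theorem: 20^22 = 1 (mod 23).
Step 2: Reduce exponent: 129 mod 22 = 19.
Step 3: So 20^129 = 20^19 (mod 23).
Step 4: 20^19 mod 23 = 17.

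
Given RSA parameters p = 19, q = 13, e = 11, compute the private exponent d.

Step 1: n = 19 * 13 = 247.
Step 2: phi(n) = 18 * 12 = 216.
Step 3: Find d such that 11 * d = 1 (mod 216).
Step 4: d = 11^(-1) mod 216 = 59.
Verification: 11 * 59 = 649 = 3 * 216 + 1.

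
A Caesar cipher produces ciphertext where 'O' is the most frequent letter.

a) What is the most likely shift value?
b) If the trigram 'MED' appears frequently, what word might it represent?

Step 1: In English, 'E' is the most frequent letter (12.7%).
Step 2: The most frequent ciphertext letter is 'O' (position 14).
Step 3: Shift = (14 - 4) mod 26 = 10.
Step 4: Decrypt 'MED' by shifting back 10:
  M -> C
  E -> U
  D -> T
Step 5: 'MED' decrypts to 'CUT'.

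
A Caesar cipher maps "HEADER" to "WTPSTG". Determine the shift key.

Step 1: Compare first letters: H (position 7) -> W (position 22).
Step 2: Shift = (22 - 7) mod 26 = 15.
The shift value is 15.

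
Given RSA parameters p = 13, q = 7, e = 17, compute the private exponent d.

Step 1: n = 13 * 7 = 91.
Step 2: phi(n) = 12 * 6 = 72.
Step 3: Find d such that 17 * d = 1 (mod 72).
Step 4: d = 17^(-1) mod 72 = 17.
Verification: 17 * 17 = 289 = 4 * 72 + 1.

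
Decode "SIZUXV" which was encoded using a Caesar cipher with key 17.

Step 1: Reverse the shift by subtracting 17 from each letter position.
  S (position 18) -> position (18-17) mod 26 = 1 -> B
  I (position 8) -> position (8-17) mod 26 = 17 -> R
  Z (position 25) -> position (25-17) mod 26 = 8 -> I
  U (position 20) -> position (20-17) mod 26 = 3 -> D
  X (position 23) -> position (23-17) mod 26 = 6 -> G
  V (position 21) -> position (21-17) mod 26 = 4 -> E
Decrypted message: BRIDGE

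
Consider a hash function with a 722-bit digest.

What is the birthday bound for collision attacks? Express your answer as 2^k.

Step 1: The birthday paradox gives collision probability ~50% after sqrt(2^n) = 2^(n/2) hashes.
Step 2: For 722-bit output: 2^(722/2) = 2^361.
Step 3: Approximately 2^361 hash computations needed.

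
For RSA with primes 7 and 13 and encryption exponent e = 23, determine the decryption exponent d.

Step 1: n = 7 * 13 = 91.
Step 2: phi(n) = 6 * 12 = 72.
Step 3: Find d such that 23 * d = 1 (mod 72).
Step 4: d = 23^(-1) mod 72 = 47.
Verification: 23 * 47 = 1081 = 15 * 72 + 1.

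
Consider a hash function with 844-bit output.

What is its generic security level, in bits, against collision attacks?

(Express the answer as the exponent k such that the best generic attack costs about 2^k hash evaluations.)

Step 1: The hash has a 844-bit output.
Step 2: Collision resistance means it should be infeasible to find any x != y with h(x) = h(y).
By the birthday bound, a generic collision search succeeds after about sqrt(2^844) = 2^(844/2) = 2^422 evaluations.
Step 3: Security level = 422 bits.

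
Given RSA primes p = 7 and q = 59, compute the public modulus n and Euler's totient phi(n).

Step 1: n = p * q = 7 * 59 = 413.
Step 2: phi(n) = (p-1)(q-1) = 6 * 58 = 348.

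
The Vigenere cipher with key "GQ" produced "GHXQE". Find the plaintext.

Step 1: Extend key: GQGQG
Step 2: Decrypt each letter (c - k) mod 26:
  G(6) - G(6) = (6-6) mod 26 = 0 = A
  H(7) - Q(16) = (7-16) mod 26 = 17 = R
  X(23) - G(6) = (23-6) mod 26 = 17 = R
  Q(16) - Q(16) = (16-16) mod 26 = 0 = A
  E(4) - G(6) = (4-6) mod 26 = 24 = Y
Plaintext: ARRAY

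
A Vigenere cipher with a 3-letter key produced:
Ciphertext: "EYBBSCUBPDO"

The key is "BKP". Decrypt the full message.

Step 1: Key 'BKP' has length 3. Extended key: BKPBKPBKPBK
Step 2: Decrypt each position:
  E(4) - B(1) = 3 = D
  Y(24) - K(10) = 14 = O
  B(1) - P(15) = 12 = M
  B(1) - B(1) = 0 = A
  S(18) - K(10) = 8 = I
  C(2) - P(15) = 13 = N
  U(20) - B(1) = 19 = T
  B(1) - K(10) = 17 = R
  P(15) - P(15) = 0 = A
  D(3) - B(1) = 2 = C
  O(14) - K(10) = 4 = E
Plaintext: DOMAINTRACE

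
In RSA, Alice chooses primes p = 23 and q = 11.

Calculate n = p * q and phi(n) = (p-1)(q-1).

Step 1: n = p * q = 23 * 11 = 253.
Step 2: phi(n) = (p-1)(q-1) = 22 * 10 = 220.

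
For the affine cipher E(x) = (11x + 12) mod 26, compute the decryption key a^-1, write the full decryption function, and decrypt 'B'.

Step 1: Find a^-1, the modular inverse of 11 mod 26.
Step 2: We need 11 * a^-1 = 1 (mod 26).
Step 3: 11 * 19 = 209 = 8 * 26 + 1, so a^-1 = 19.
Step 4: D(y) = 19(y - 12) mod 26.
Step 5: Apply to 'B' (y = 1): D(1) = 19 * (1 - 12) mod 26 = 19 * -11 mod 26 = 25 -> 'Z'.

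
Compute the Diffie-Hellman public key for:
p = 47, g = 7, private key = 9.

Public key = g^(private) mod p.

Step 1: A = g^a mod p = 7^9 mod 47.
  7^1 mod 47 = 7
  7^2 mod 47 = (7 * 7) mod 47 = 2
  7^3 mod 47 = (2 * 7) mod 47 = 14
  7^4 mod 47 = (14 * 7) mod 47 = 4
  7^5 mod 47 = (4 * 7) mod 47 = 28
  7^6 mod 47 = (28 * 7) mod 47 = 8
  7^7 mod 47 = (8 * 7) mod 47 = 9
  7^8 mod 47 = (9 * 7) mod 47 = 16
  7^9 mod 47 = (16 * 7) mod 47 = 18
Result: A = 18.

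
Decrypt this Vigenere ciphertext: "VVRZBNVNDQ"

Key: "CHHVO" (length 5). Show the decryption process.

Step 1: Key 'CHHVO' has length 5. Extended key: CHHVOCHHVO
Step 2: Decrypt each position:
  V(21) - C(2) = 19 = T
  V(21) - H(7) = 14 = O
  R(17) - H(7) = 10 = K
  Z(25) - V(21) = 4 = E
  B(1) - O(14) = 13 = N
  N(13) - C(2) = 11 = L
  V(21) - H(7) = 14 = O
  N(13) - H(7) = 6 = G
  D(3) - V(21) = 8 = I
  Q(16) - O(14) = 2 = C
Plaintext: TOKENLOGIC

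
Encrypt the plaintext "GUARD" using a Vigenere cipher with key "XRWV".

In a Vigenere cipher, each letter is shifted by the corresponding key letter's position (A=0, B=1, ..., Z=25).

Step 1: Repeat key to match plaintext length:
  Plaintext: GUARD
  Key:       XRWVX
Step 2: Encrypt each letter:
  G(6) + X(23) = (6+23) mod 26 = 3 = D
  U(20) + R(17) = (20+17) mod 26 = 11 = L
  A(0) + W(22) = (0+22) mod 26 = 22 = W
  R(17) + V(21) = (17+21) mod 26 = 12 = M
  D(3) + X(23) = (3+23) mod 26 = 0 = A
Ciphertext: DLWMA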